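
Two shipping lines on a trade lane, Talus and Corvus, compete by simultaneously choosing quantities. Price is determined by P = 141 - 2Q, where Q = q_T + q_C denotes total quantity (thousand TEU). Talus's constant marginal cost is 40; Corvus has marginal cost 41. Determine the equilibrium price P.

Talus's profit: π_T = (141 - 2Q)q_T - (40q_T). Setting ∂π_T/∂q_T = 0: 101 - 4q_T - 2(q_C) = 0.
Corvus's first-order condition: 100 - 4q_C - 2(q_T) = 0.
So q_T = (101 - 2q_C)/4 and q_C = (100 - 2q_T)/4.
Substituting one into the other gives q_T = 17 and q_C = 33/2.
Total output Q = 67/2, so price P = 141 - 2·(67/2) = 74.

74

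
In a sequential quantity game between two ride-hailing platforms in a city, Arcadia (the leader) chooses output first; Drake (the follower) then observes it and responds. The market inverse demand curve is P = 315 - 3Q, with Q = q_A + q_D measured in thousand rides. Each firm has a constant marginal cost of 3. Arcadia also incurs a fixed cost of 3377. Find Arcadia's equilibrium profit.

679

The follower Drake best-responds to any q_A: π_D = (315 - 3Q)q_D - 3q_D.
Follower FOC: 312 - 3q_A - 6q_D = 0, so q_D(q_A) = (312 - 3q_A)/6.
Arcadia substitutes q_D(q_A) into its own profit: π_A = q_A(315 - 3q_A - (312 - 3q_A)/2) - 3q_A = (159 - (3/2)q_A)q_A - 3q_A.
Maximising: ∂π_A/∂q_A = 156 - 3q_A = 0, giving q_A = 52.
Then q_D = (312 - 3·52)/6 = 26.
Price P = 315 - 3·78 = 81.
Arcadia's profit: (81 - 3)·52 - 3377 = 679.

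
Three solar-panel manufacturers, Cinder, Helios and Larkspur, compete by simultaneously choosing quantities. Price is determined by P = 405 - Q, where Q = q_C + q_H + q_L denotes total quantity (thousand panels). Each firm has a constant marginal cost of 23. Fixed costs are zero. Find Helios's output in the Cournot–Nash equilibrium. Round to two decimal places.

95.50

A representative firm's profit is π_i = q_i(405 - Q) - 23q_i.
Setting ∂π_i/∂q_i = 0 with rivals' quantities fixed: 382 - 2q_i - Σ_{j≠i} q_j = 0.
By symmetry each firm produces the same amount; substituting Σ_{j≠i} q_j = 2q_i yields q_i = 382/4 = 191/2.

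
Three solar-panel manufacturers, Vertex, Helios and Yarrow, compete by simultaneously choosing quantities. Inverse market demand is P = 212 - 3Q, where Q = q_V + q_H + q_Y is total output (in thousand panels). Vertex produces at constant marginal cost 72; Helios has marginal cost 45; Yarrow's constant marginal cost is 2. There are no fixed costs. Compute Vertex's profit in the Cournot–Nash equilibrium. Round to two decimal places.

Vertex's profit: π_V = (212 - 3Q)q_V - (72q_V). Setting ∂π_V/∂q_V = 0: 140 - 6q_V - 3(q_H + q_Y) = 0.
Helios's first-order condition: 167 - 6q_H - 3(q_V + q_Y) = 0.
Yarrow's first-order condition: 210 - 6q_Y - 3(q_V + q_H) = 0.
Summing all 3 equations gives 517 − 12Q = 0, hence Q = 517/12.
Back-substituting: q_V = (140 − 517/4)/3 = 43/12, q_H = (167 − 517/4)/3 = 151/12, q_Y = (210 − 517/4)/3 = 323/12.
Price P = 212 - 3·(517/12) = 331/4.
Vertex's profit: (331/4 - 72)·(43/12) = 1849/48.

38.52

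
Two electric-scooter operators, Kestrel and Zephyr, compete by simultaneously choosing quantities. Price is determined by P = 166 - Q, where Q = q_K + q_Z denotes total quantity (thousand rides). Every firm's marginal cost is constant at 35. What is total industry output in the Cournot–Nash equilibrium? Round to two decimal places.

87.33

Each firm earns π_i = (166 - Q)q_i - 35q_i.
First-order condition (treating rivals' output as given): 131 - 2q_i - q_j = 0.
By symmetry each firm produces the same amount; substituting q_j = q_i yields q_i = 131/3.
Total output Q = 131/3 + 131/3 = 262/3.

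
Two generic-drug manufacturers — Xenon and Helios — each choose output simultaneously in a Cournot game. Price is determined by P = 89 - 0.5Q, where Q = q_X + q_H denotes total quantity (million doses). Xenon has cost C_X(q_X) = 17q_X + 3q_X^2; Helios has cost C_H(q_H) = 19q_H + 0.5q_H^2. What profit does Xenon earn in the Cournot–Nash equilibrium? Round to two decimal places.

Xenon's profit: π_X = (89 - 0.5Q)q_X - (17q_X + 3q_X²). Setting ∂π_X/∂q_X = 0: 72 - 7q_X - (1/2)(q_H) = 0.
Helios's profit: π_H = (89 - 0.5Q)q_H - (19q_H + (1/2)q_H²). Setting ∂π_H/∂q_H = 0: 70 - 2q_H - (1/2)(q_X) = 0.
Best responses: q_X = (72 - (1/2)q_H)/7, q_H = (70 - (1/2)q_X)/2.
Substituting one into the other gives q_X = 436/55 and q_H = 1816/55.
Price P = 89 - (1/2)·40.9455 = 68.5273.
Xenon's profit: 68.5273·(436/55) - 17·(436/55) - 3(436/55)² = 219.9458.

219.95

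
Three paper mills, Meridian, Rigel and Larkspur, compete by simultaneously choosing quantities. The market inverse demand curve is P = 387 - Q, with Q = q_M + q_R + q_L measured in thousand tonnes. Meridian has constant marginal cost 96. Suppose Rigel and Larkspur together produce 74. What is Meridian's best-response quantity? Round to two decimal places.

With rivals' combined output fixed at 74, Meridian's profit is π_M = (387 - 74 - q_M)q_M - (96q_M) = (313 - q_M)q_M - (96q_M).
∂π_M/∂q_M = 217 - 2q_M = 0, so q_M = 217/2.

108.50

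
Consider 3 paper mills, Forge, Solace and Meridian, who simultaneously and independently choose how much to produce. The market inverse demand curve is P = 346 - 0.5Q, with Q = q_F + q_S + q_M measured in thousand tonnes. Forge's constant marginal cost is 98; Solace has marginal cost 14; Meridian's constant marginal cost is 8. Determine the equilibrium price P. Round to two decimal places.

116.50

Forge's profit: π_F = (346 - 0.5Q)q_F - (98q_F). Setting ∂π_F/∂q_F = 0: 248 - q_F - (1/2)(q_S + q_M) = 0.
Solace's profit: π_S = (346 - 0.5Q)q_S - (14q_S). Setting ∂π_S/∂q_S = 0: 332 - q_S - (1/2)(q_F + q_M) = 0.
Meridian's profit: π_M = (346 - 0.5Q)q_M - (8q_M). Setting ∂π_M/∂q_M = 0: 338 - q_M - (1/2)(q_F + q_S) = 0.
Adding the 3 conditions: 918 − Q − Q = 0, i.e. Q = 459.
Back-substituting: q_F = (248 − 459/2)/(1/2) = 37, q_S = (332 − 459/2)/(1/2) = 205, q_M = (338 − 459/2)/(1/2) = 217.
Total output Q = 459, so price P = 346 - (1/2)·459 = 233/2.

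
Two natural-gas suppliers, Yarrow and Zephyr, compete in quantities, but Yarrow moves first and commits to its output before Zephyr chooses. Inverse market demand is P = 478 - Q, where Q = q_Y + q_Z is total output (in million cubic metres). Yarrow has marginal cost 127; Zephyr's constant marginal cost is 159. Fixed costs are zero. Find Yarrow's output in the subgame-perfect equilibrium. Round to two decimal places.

191.50

Solve by backward induction. Given q_Y, the follower Zephyr maximises π_Z = (478 - q_Y - q_Z)q_Z - 159q_Z.
Setting the follower's marginal profit to zero, 319 - q_Y - 2q_Z = 0, i.e. q_Z = (319 - q_Y)/2.
Yarrow substitutes q_Z(q_Y) into its own profit: π_Y = q_Y(478 - q_Y - (319 - q_Y)/2) - 127q_Y = (637/2 - (1/2)q_Y)q_Y - 127q_Y.
Maximising: ∂π_Y/∂q_Y = 383/2 - q_Y = 0, giving q_Y = 383/2.
Then q_Z = (319 - 383/2)/2 = 255/4.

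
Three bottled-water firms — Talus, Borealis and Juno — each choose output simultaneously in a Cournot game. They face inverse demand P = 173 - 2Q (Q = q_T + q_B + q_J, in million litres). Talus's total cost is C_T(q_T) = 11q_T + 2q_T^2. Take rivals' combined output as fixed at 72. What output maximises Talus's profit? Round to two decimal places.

2.25

With rivals' combined output fixed at 72, Talus's profit is π_T = (173 - 2·72 - 2q_T)q_T - (11q_T + 2q_T²) = (29 - 2q_T)q_T - (11q_T + 2q_T²).
∂π_T/∂q_T = 18 - 8q_T = 0, so q_T = 9/4.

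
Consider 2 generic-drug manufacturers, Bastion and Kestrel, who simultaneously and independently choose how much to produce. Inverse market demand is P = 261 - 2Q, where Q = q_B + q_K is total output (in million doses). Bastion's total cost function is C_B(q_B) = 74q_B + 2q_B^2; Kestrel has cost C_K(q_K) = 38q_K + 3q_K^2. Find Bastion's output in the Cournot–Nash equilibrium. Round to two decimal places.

18.74

Bastion's profit: π_B = (261 - 2Q)q_B - (74q_B + 2q_B²). Setting ∂π_B/∂q_B = 0: 187 - 8q_B - 2(q_K) = 0.
Kestrel's first-order condition: 223 - 10q_K - 2(q_B) = 0.
So q_B = (187 - 2q_K)/8 and q_K = (223 - 2q_B)/10.
Solving the pair: q_B = 356/19, q_K = 705/38.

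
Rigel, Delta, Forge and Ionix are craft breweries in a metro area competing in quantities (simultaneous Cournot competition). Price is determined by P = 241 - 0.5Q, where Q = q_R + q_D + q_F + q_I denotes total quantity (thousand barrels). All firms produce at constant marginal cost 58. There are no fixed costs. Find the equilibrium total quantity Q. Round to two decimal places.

Each firm earns π_i = (241 - 0.5Q)q_i - 58q_i.
First-order condition (treating rivals' output as given): 183 - q_i - (1/2)·Σ_{j≠i} q_j = 0.
With identical firms every q_j equals q_i, so Σ_{j≠i} q_j = 3q_i and 183 = (5/2)q_i, giving q_i = 366/5.
Total output Q = 366/5 + 366/5 + 366/5 + 366/5 = 1464/5.

292.80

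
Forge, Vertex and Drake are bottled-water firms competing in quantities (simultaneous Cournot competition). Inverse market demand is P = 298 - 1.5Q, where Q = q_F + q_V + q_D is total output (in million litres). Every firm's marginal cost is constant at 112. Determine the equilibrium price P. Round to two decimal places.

158.50

Each firm earns π_i = (298 - 1.5Q)q_i - 112q_i.
Setting ∂π_i/∂q_i = 0 with rivals' quantities fixed: 186 - 3q_i - (3/2)·Σ_{j≠i} q_j = 0.
By symmetry each firm produces the same amount; substituting Σ_{j≠i} q_j = 2q_i yields q_i = 186/6 = 31.
Total output Q = 93, so price P = 298 - (3/2)·93 = 317/2.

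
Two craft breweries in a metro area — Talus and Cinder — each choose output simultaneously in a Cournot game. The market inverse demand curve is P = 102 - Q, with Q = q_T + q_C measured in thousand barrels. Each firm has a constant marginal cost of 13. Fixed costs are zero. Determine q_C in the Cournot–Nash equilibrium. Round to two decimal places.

29.67

A representative firm's profit is π_i = q_i(102 - Q) - 13q_i.
First-order condition (treating rivals' output as given): 89 - 2q_i - q_j = 0.
By symmetry each firm produces the same amount; substituting q_j = q_i yields q_i = 89/3.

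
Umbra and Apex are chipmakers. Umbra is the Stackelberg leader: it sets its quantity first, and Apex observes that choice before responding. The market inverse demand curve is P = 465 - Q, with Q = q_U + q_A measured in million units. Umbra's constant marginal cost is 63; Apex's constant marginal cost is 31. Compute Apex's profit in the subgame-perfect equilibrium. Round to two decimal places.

The follower Apex best-responds to any q_U: π_A = (465 - Q)q_A - 31q_A.
∂π_A/∂q_A = 434 - q_U - 2q_A = 0 gives the reaction function q_A = (434 - q_U)/2.
The leader anticipates this reaction. Substituting into P = 465 - Q gives P = 248 - (1/2)q_U, so π_U = (248 - (1/2)q_U)q_U - 63q_U.
Leader FOC: 185 - q_U = 0, so q_U = 185.
Then q_A = (434 - 185)/2 = 249/2.
Price P = 465 - 619/2 = 311/2.
Apex's profit: (311/2 - 31)·(249/2) = 15500.2500.

15500.25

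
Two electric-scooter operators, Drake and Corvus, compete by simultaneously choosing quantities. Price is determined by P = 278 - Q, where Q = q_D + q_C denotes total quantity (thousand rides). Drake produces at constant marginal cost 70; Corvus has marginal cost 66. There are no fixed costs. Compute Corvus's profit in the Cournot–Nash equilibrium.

5184

Drake's profit: π_D = (278 - Q)q_D - (70q_D). Setting ∂π_D/∂q_D = 0: 208 - 2q_D - (q_C) = 0.
Corvus's profit: π_C = (278 - Q)q_C - (66q_C). Setting ∂π_C/∂q_C = 0: 212 - 2q_C - (q_D) = 0.
Best responses: q_D = (208 - q_C)/2, q_C = (212 - q_D)/2.
Solving the pair: q_D = 68, q_C = 72.
Price P = 278 - 140 = 138.
Corvus's profit: (138 - 66)·72 = 5184.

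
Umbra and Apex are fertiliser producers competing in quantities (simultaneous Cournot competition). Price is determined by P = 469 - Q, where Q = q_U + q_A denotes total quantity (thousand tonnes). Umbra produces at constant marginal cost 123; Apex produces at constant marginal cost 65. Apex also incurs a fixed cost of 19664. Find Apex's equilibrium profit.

4052

Umbra's profit: π_U = (469 - Q)q_U - (123q_U). Setting ∂π_U/∂q_U = 0: 346 - 2q_U - (q_A) = 0.
Apex's first-order condition: 404 - 2q_A - (q_U) = 0.
Best responses: q_U = (346 - q_A)/2, q_A = (404 - q_U)/2.
Solving the pair: q_U = 96, q_A = 154.
Price P = 469 - 250 = 219.
Apex's profit: (219 - 65)·154 - 19664 = 4052.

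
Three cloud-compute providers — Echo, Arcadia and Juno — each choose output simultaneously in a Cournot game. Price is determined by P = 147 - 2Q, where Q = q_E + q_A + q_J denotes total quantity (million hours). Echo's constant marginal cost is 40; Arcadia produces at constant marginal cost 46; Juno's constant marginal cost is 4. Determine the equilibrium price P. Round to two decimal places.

Echo's profit: π_E = (147 - 2Q)q_E - (40q_E). Setting ∂π_E/∂q_E = 0: 107 - 4q_E - 2(q_A + q_J) = 0.
Arcadia's first-order condition: 101 - 4q_A - 2(q_E + q_J) = 0.
Juno's profit: π_J = (147 - 2Q)q_J - (4q_J). Setting ∂π_J/∂q_J = 0: 143 - 4q_J - 2(q_E + q_A) = 0.
Summing all 3 equations gives 351 − 8Q = 0, hence Q = 351/8.
Back-substituting: q_E = (107 − 351/4)/2 = 77/8, q_A = (101 − 351/4)/2 = 53/8, q_J = (143 − 351/4)/2 = 221/8.
Total output Q = 351/8, so price P = 147 - 2·(351/8) = 237/4.

59.25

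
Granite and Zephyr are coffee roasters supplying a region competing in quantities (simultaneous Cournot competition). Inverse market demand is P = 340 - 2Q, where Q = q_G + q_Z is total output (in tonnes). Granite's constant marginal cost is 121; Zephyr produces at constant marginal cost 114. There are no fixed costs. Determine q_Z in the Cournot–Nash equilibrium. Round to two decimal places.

38.83

Granite's profit: π_G = (340 - 2Q)q_G - (121q_G). Setting ∂π_G/∂q_G = 0: 219 - 4q_G - 2(q_Z) = 0.
Zephyr's first-order condition: 226 - 4q_Z - 2(q_G) = 0.
Best responses: q_G = (219 - 2q_Z)/4, q_Z = (226 - 2q_G)/4.
Solving the pair: q_G = 106/3, q_Z = 233/6.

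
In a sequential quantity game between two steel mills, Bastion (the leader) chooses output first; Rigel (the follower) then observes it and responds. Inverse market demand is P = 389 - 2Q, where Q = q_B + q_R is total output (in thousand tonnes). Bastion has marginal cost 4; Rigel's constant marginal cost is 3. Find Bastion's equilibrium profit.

9216

Solve by backward induction. Given q_B, the follower Rigel maximises π_R = (389 - 2q_B - 2q_R)q_R - 3q_R.
∂π_R/∂q_R = 386 - 2q_B - 4q_R = 0 gives the reaction function q_R = (386 - 2q_B)/4.
Bastion substitutes q_R(q_B) into its own profit: π_B = q_B(389 - 2q_B - (386 - 2q_B)/2) - 4q_B = (196 - q_B)q_B - 4q_B.
Maximising: ∂π_B/∂q_B = 192 - 2q_B = 0, giving q_B = 96.
Then q_R = (386 - 2·96)/4 = 97/2.
Price P = 389 - 2·(289/2) = 100.
Bastion's profit: (100 - 4)·96 = 9216.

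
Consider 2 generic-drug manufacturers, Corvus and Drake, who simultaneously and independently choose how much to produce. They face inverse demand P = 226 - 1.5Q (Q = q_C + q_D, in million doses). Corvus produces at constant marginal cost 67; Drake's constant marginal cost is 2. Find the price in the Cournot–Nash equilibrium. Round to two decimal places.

98.33

Corvus's profit: π_C = (226 - 1.5Q)q_C - (67q_C). Setting ∂π_C/∂q_C = 0: 159 - 3q_C - (3/2)(q_D) = 0.
Drake's profit: π_D = (226 - 1.5Q)q_D - (2q_D). Setting ∂π_D/∂q_D = 0: 224 - 3q_D - (3/2)(q_C) = 0.
Best responses: q_C = (159 - (3/2)q_D)/3, q_D = (224 - (3/2)q_C)/3.
Substituting one into the other gives q_C = 188/9 and q_D = 578/9.
Total output Q = 766/9, so price P = 226 - (3/2)·(766/9) = 295/3.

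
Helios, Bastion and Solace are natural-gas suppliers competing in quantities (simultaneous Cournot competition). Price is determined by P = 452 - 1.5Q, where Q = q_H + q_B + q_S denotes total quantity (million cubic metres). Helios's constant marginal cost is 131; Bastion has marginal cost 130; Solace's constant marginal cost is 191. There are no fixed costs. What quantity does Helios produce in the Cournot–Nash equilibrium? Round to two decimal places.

63.33

Helios's profit: π_H = (452 - 1.5Q)q_H - (131q_H). Setting ∂π_H/∂q_H = 0: 321 - 3q_H - (3/2)(q_B + q_S) = 0.
Bastion's profit: π_B = (452 - 1.5Q)q_B - (130q_B). Setting ∂π_B/∂q_B = 0: 322 - 3q_B - (3/2)(q_H + q_S) = 0.
Solace's profit: π_S = (452 - 1.5Q)q_S - (191q_S). Setting ∂π_S/∂q_S = 0: 261 - 3q_S - (3/2)(q_H + q_B) = 0.
Adding the 3 conditions: 904 − 3Q − 3Q = 0, i.e. Q = 452/3.
Back-substituting: q_H = (321 − 226)/(3/2) = 190/3, q_B = (322 − 226)/(3/2) = 64, q_S = (261 − 226)/(3/2) = 70/3.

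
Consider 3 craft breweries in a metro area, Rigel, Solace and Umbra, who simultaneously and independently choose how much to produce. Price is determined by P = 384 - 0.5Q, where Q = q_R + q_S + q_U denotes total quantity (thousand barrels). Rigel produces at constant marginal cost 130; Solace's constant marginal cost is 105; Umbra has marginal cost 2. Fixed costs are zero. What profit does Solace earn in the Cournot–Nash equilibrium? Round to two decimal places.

5050.13

Rigel's profit: π_R = (384 - 0.5Q)q_R - (130q_R). Setting ∂π_R/∂q_R = 0: 254 - q_R - (1/2)(q_S + q_U) = 0.
Solace's first-order condition: 279 - q_S - (1/2)(q_R + q_U) = 0.
Umbra's first-order condition: 382 - q_U - (1/2)(q_R + q_S) = 0.
Adding the 3 first-order conditions: 915 − 2Q = 0, so Q = 915/2.
Back-substituting: q_R = (254 − 915/4)/(1/2) = 101/2, q_S = (279 − 915/4)/(1/2) = 201/2, q_U = (382 − 915/4)/(1/2) = 613/2.
Price P = 384 - (1/2)·(915/2) = 621/4.
Solace's profit: (621/4 - 105)·(201/2) = 5050.1250.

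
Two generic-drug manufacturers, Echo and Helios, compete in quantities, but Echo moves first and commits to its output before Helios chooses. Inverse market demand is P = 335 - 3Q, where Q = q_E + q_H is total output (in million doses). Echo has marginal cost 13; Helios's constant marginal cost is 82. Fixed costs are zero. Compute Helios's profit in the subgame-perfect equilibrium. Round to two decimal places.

The follower Helios best-responds to any q_E: π_H = (335 - 3Q)q_H - 82q_H.
∂π_H/∂q_H = 253 - 3q_E - 6q_H = 0 gives the reaction function q_H = (253 - 3q_E)/6.
Echo substitutes q_H(q_E) into its own profit: π_E = q_E(335 - 3q_E - (253 - 3q_E)/2) - 13q_E = (417/2 - (3/2)q_E)q_E - 13q_E.
Maximising: ∂π_E/∂q_E = 391/2 - 3q_E = 0, giving q_E = 391/6.
Then q_H = (253 - 3·(391/6))/6 = 115/12.
Price P = 335 - 3·(299/4) = 443/4.
Helios's profit: (443/4 - 82)·(115/12) = 275.5208.

275.52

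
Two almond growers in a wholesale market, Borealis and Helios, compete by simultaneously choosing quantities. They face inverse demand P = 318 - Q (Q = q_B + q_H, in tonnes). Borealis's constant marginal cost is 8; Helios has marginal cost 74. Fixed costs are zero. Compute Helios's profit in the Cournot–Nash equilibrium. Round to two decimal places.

Borealis's profit: π_B = (318 - Q)q_B - (8q_B). Setting ∂π_B/∂q_B = 0: 310 - 2q_B - (q_H) = 0.
Helios's profit: π_H = (318 - Q)q_H - (74q_H). Setting ∂π_H/∂q_H = 0: 244 - 2q_H - (q_B) = 0.
Rearranging gives the reaction functions q_B = (310 - q_H)/2 and q_H = (244 - q_B)/2.
Substituting one into the other gives q_B = 376/3 and q_H = 178/3.
Price P = 318 - 554/3 = 400/3.
Helios's profit: (400/3 - 74)·(178/3) = 3520.4444.

3520.44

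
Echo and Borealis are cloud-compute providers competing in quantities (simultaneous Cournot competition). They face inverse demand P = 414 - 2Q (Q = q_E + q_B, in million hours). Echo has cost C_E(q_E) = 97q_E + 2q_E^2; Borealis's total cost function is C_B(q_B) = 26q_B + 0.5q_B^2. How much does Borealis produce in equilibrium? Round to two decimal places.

Echo's profit: π_E = (414 - 2Q)q_E - (97q_E + 2q_E²). Setting ∂π_E/∂q_E = 0: 317 - 8q_E - 2(q_B) = 0.
Borealis's profit: π_B = (414 - 2Q)q_B - (26q_B + (1/2)q_B²). Setting ∂π_B/∂q_B = 0: 388 - 5q_B - 2(q_E) = 0.
Best responses: q_E = (317 - 2q_B)/8, q_B = (388 - 2q_E)/5.
Substituting one into the other gives q_E = 809/36 and q_B = 1235/18.

68.61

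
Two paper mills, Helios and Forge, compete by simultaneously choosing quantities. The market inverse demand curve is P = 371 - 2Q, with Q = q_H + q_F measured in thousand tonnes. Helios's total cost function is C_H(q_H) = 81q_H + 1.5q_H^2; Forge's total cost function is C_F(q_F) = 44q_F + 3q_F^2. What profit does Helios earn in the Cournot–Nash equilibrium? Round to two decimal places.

Helios's profit: π_H = (371 - 2Q)q_H - (81q_H + (3/2)q_H²). Setting ∂π_H/∂q_H = 0: 290 - 7q_H - 2(q_F) = 0.
Forge's profit: π_F = (371 - 2Q)q_F - (44q_F + 3q_F²). Setting ∂π_F/∂q_F = 0: 327 - 10q_F - 2(q_H) = 0.
Rearranging gives the reaction functions q_H = (290 - 2q_F)/7 and q_F = (327 - 2q_H)/10.
Substituting one into the other gives q_H = 1123/33 and q_F = 1709/66.
Price P = 371 - 2·59.9242 = 251.1515.
Helios's profit: 251.1515·(1123/33) - 81·(1123/33) - (3/2)(1123/33)² = 4053.2153.

4053.22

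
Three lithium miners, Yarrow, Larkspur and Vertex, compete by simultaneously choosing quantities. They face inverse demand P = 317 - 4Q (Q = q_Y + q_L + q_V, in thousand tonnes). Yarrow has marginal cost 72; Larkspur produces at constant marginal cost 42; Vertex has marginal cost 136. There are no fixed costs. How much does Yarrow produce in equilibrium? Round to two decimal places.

17.44

Yarrow's profit: π_Y = (317 - 4Q)q_Y - (72q_Y). Setting ∂π_Y/∂q_Y = 0: 245 - 8q_Y - 4(q_L + q_V) = 0.
Larkspur's profit: π_L = (317 - 4Q)q_L - (42q_L). Setting ∂π_L/∂q_L = 0: 275 - 8q_L - 4(q_Y + q_V) = 0.
Vertex's first-order condition: 181 - 8q_V - 4(q_Y + q_L) = 0.
Adding the 3 conditions: 701 − 8Q − 8Q = 0, i.e. Q = 701/16.
Back-substituting: q_Y = (245 − 701/4)/4 = 279/16, q_L = (275 − 701/4)/4 = 399/16, q_V = (181 − 701/4)/4 = 23/16.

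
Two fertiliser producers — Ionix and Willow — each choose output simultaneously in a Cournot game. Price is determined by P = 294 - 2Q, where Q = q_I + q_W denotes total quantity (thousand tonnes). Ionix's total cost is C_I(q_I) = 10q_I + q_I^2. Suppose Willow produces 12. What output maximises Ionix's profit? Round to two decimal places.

With the rival's output fixed at 12, Ionix's profit is π_I = (294 - 2·12 - 2q_I)q_I - (10q_I + q_I²) = (270 - 2q_I)q_I - (10q_I + q_I²).
∂π_I/∂q_I = 260 - 6q_I = 0, so q_I = 130/3.

43.33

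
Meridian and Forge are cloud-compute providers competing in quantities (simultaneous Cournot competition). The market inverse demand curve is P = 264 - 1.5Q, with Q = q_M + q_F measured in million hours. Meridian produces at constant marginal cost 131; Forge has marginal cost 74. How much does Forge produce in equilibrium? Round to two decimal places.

54.89

Meridian's profit: π_M = (264 - 1.5Q)q_M - (131q_M). Setting ∂π_M/∂q_M = 0: 133 - 3q_M - (3/2)(q_F) = 0.
Forge's profit: π_F = (264 - 1.5Q)q_F - (74q_F). Setting ∂π_F/∂q_F = 0: 190 - 3q_F - (3/2)(q_M) = 0.
Rearranging gives the reaction functions q_M = (133 - (3/2)q_F)/3 and q_F = (190 - (3/2)q_M)/3.
Substituting one into the other gives q_M = 152/9 and q_F = 494/9.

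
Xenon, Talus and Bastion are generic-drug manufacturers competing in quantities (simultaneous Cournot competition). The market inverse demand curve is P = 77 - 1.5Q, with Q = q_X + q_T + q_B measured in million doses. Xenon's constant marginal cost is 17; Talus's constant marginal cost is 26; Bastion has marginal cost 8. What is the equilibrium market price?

32

Xenon's profit: π_X = (77 - 1.5Q)q_X - (17q_X). Setting ∂π_X/∂q_X = 0: 60 - 3q_X - (3/2)(q_T + q_B) = 0.
Talus's profit: π_T = (77 - 1.5Q)q_T - (26q_T). Setting ∂π_T/∂q_T = 0: 51 - 3q_T - (3/2)(q_X + q_B) = 0.
Bastion's first-order condition: 69 - 3q_B - (3/2)(q_X + q_T) = 0.
Adding the 3 conditions: 180 − 3Q − 3Q = 0, i.e. Q = 30.
Back-substituting: q_X = (60 − 45)/(3/2) = 10, q_T = (51 − 45)/(3/2) = 4, q_B = (69 − 45)/(3/2) = 16.
Total output Q = 30, so price P = 77 - (3/2)·30 = 32.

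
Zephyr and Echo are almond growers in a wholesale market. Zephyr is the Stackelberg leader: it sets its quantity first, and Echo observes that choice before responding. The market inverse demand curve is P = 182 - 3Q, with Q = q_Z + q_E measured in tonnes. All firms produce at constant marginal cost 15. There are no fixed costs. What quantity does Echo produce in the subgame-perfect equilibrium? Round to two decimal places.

The follower Echo best-responds to any q_Z: π_E = (182 - 3Q)q_E - 15q_E.
Setting the follower's marginal profit to zero, 167 - 3q_Z - 6q_E = 0, i.e. q_E = (167 - 3q_Z)/6.
Zephyr substitutes q_E(q_Z) into its own profit: π_Z = q_Z(182 - 3q_Z - (167 - 3q_Z)/2) - 15q_Z = (197/2 - (3/2)q_Z)q_Z - 15q_Z.
The leader's first-order condition 167/2 - 3q_Z = 0 yields q_Z = 167/6.
Then q_E = (167 - 3·(167/6))/6 = 167/12.

13.92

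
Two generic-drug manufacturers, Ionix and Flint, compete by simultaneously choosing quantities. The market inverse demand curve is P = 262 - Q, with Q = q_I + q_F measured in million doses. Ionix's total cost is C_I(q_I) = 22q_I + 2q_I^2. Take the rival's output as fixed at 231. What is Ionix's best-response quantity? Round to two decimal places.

1.50

With the rival's output fixed at 231, Ionix's profit is π_I = (262 - 231 - q_I)q_I - (22q_I + 2q_I²) = (31 - q_I)q_I - (22q_I + 2q_I²).
∂π_I/∂q_I = 9 - 6q_I = 0, so q_I = 3/2.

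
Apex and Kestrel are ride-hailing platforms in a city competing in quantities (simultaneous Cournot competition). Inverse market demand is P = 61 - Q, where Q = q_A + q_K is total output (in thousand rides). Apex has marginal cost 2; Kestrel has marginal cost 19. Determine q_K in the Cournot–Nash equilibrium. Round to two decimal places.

8.33

Apex's profit: π_A = (61 - Q)q_A - (2q_A). Setting ∂π_A/∂q_A = 0: 59 - 2q_A - (q_K) = 0.
Kestrel's first-order condition: 42 - 2q_K - (q_A) = 0.
So q_A = (59 - q_K)/2 and q_K = (42 - q_A)/2.
Solving the pair: q_A = 76/3, q_K = 25/3.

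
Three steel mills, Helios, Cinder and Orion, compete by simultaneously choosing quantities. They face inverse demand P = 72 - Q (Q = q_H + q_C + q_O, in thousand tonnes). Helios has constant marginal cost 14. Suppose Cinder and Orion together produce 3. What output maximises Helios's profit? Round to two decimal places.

27.50

With rivals' combined output fixed at 3, Helios's profit is π_H = (72 - 3 - q_H)q_H - (14q_H) = (69 - q_H)q_H - (14q_H).
∂π_H/∂q_H = 55 - 2q_H = 0, so q_H = 55/2.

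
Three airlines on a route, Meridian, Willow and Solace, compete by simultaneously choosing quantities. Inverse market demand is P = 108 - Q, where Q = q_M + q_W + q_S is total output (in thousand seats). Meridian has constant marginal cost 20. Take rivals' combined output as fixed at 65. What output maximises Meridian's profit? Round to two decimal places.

11.50

With rivals' combined output fixed at 65, Meridian's profit is π_M = (108 - 65 - q_M)q_M - (20q_M) = (43 - q_M)q_M - (20q_M).
∂π_M/∂q_M = 23 - 2q_M = 0, so q_M = 23/2.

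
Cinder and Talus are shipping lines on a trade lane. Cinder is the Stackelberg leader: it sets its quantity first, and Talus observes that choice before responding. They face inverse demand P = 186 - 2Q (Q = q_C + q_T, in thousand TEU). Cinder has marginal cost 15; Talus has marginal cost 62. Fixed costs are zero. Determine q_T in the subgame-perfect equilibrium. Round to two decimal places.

3.75

Solve by backward induction. Given q_C, the follower Talus maximises π_T = (186 - 2q_C - 2q_T)q_T - 62q_T.
Setting the follower's marginal profit to zero, 124 - 2q_C - 4q_T = 0, i.e. q_T = (124 - 2q_C)/4.
The leader anticipates this reaction. Substituting into P = 186 - 2Q gives P = 124 - q_C, so π_C = (124 - q_C)q_C - 15q_C.
Leader FOC: 109 - 2q_C = 0, so q_C = 109/2.
Then q_T = (124 - 2·(109/2))/4 = 15/4.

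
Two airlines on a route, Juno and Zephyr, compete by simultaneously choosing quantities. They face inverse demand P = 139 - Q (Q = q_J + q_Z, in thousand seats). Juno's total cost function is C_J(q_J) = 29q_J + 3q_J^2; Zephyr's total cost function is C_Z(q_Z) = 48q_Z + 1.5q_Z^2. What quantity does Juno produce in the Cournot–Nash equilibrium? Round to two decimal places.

11.77

Juno's profit: π_J = (139 - Q)q_J - (29q_J + 3q_J²). Setting ∂π_J/∂q_J = 0: 110 - 8q_J - (q_Z) = 0.
Zephyr's first-order condition: 91 - 5q_Z - (q_J) = 0.
Rearranging gives the reaction functions q_J = (110 - q_Z)/8 and q_Z = (91 - q_J)/5.
Substituting one into the other gives q_J = 153/13 and q_Z = 206/13.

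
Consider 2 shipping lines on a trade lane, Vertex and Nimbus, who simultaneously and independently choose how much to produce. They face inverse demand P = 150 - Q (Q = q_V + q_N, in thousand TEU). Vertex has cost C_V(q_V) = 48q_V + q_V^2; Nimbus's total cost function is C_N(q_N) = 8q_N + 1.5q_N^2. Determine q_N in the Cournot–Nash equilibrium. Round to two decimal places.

24.53

Vertex's profit: π_V = (150 - Q)q_V - (48q_V + q_V²). Setting ∂π_V/∂q_V = 0: 102 - 4q_V - (q_N) = 0.
Nimbus's first-order condition: 142 - 5q_N - (q_V) = 0.
So q_V = (102 - q_N)/4 and q_N = (142 - q_V)/5.
Solving the pair: q_V = 368/19, q_N = 466/19.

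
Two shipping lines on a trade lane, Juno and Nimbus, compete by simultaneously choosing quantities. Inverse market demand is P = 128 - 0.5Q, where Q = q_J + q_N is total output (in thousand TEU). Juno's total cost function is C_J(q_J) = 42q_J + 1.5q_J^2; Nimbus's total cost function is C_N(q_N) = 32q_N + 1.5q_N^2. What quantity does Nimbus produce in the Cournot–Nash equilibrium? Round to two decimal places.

Juno's profit: π_J = (128 - 0.5Q)q_J - (42q_J + (3/2)q_J²). Setting ∂π_J/∂q_J = 0: 86 - 4q_J - (1/2)(q_N) = 0.
Nimbus's first-order condition: 96 - 4q_N - (1/2)(q_J) = 0.
Best responses: q_J = (86 - (1/2)q_N)/4, q_N = (96 - (1/2)q_J)/4.
Substituting one into the other gives q_J = 1184/63 and q_N = 1364/63.

21.65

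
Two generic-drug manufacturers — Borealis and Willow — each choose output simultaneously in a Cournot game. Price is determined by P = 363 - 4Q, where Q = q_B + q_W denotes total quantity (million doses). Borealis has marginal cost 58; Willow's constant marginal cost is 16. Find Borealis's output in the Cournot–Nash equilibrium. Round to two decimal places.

Borealis's profit: π_B = (363 - 4Q)q_B - (58q_B). Setting ∂π_B/∂q_B = 0: 305 - 8q_B - 4(q_W) = 0.
Willow's profit: π_W = (363 - 4Q)q_W - (16q_W). Setting ∂π_W/∂q_W = 0: 347 - 8q_W - 4(q_B) = 0.
Rearranging gives the reaction functions q_B = (305 - 4q_W)/8 and q_W = (347 - 4q_B)/8.
Substituting one into the other gives q_B = 263/12 and q_W = 389/12.

21.92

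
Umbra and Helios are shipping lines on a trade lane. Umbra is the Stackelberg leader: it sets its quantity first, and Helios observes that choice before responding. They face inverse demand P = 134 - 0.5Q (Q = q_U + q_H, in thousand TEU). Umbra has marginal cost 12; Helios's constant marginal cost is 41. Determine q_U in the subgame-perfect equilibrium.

The follower Helios best-responds to any q_U: π_H = (134 - 0.5Q)q_H - 41q_H.
Setting the follower's marginal profit to zero, 93 - (1/2)q_U - q_H = 0, i.e. q_H = (93 - (1/2)q_U).
Umbra substitutes q_H(q_U) into its own profit: π_U = q_U(134 - (1/2)q_U - (93 - (1/2)q_U)/2) - 12q_U = (175/2 - (1/4)q_U)q_U - 12q_U.
Leader FOC: 151/2 - (1/2)q_U = 0, so q_U = 151.
Then q_H = (93 - (1/2)·151) = 35/2.

151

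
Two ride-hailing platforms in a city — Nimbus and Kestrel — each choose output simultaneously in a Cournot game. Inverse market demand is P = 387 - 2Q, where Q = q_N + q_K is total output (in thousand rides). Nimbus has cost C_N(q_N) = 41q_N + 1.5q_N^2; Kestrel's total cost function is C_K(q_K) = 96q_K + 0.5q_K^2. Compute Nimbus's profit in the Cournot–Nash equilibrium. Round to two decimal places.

4799.86

Nimbus's profit: π_N = (387 - 2Q)q_N - (41q_N + (3/2)q_N²). Setting ∂π_N/∂q_N = 0: 346 - 7q_N - 2(q_K) = 0.
Kestrel's first-order condition: 291 - 5q_K - 2(q_N) = 0.
Best responses: q_N = (346 - 2q_K)/7, q_K = (291 - 2q_N)/5.
Substituting one into the other gives q_N = 1148/31 and q_K = 1345/31.
Price P = 387 - 2·80.4194 = 226.1613.
Nimbus's profit: 226.1613·(1148/31) - 41·(1148/31) - (3/2)(1148/31)² = 4799.8585.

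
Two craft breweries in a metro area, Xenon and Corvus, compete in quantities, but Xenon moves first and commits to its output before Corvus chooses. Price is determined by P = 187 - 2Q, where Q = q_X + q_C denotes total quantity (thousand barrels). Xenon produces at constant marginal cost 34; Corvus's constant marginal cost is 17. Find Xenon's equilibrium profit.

The follower Corvus best-responds to any q_X: π_C = (187 - 2Q)q_C - 17q_C.
Follower FOC: 170 - 2q_X - 4q_C = 0, so q_C(q_X) = (170 - 2q_X)/4.
The leader anticipates this reaction. Substituting into P = 187 - 2Q gives P = 102 - q_X, so π_X = (102 - q_X)q_X - 34q_X.
Maximising: ∂π_X/∂q_X = 68 - 2q_X = 0, giving q_X = 34.
Then q_C = (170 - 2·34)/4 = 51/2.
Price P = 187 - 2·(119/2) = 68.
Xenon's profit: (68 - 34)·34 = 1156.

1156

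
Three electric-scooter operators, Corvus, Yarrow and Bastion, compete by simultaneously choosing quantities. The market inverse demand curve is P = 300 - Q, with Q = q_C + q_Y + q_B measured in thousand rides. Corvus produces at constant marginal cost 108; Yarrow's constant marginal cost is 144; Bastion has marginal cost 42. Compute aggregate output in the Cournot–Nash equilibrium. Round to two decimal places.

Corvus's profit: π_C = (300 - Q)q_C - (108q_C). Setting ∂π_C/∂q_C = 0: 192 - 2q_C - (q_Y + q_B) = 0.
Yarrow's first-order condition: 156 - 2q_Y - (q_C + q_B) = 0.
Bastion's profit: π_B = (300 - Q)q_B - (42q_B). Setting ∂π_B/∂q_B = 0: 258 - 2q_B - (q_C + q_Y) = 0.
Adding the 3 conditions: 606 − 2Q − 2Q = 0, i.e. Q = 303/2.
Back-substituting: q_C = (192 − 303/2) = 81/2, q_Y = (156 − 303/2) = 9/2, q_B = (258 − 303/2) = 213/2.
Total output Q = 81/2 + 9/2 + 213/2 = 303/2.

151.50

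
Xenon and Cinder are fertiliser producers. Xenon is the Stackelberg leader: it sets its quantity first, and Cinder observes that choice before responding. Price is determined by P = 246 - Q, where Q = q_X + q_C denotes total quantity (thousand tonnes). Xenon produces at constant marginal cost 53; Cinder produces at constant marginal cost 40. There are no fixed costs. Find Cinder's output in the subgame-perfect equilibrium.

The follower Cinder best-responds to any q_X: π_C = (246 - Q)q_C - 40q_C.
∂π_C/∂q_C = 206 - q_X - 2q_C = 0 gives the reaction function q_C = (206 - q_X)/2.
The leader anticipates this reaction. Substituting into P = 246 - Q gives P = 143 - (1/2)q_X, so π_X = (143 - (1/2)q_X)q_X - 53q_X.
The leader's first-order condition 90 - q_X = 0 yields q_X = 90.
Then q_C = (206 - 90)/2 = 58.

58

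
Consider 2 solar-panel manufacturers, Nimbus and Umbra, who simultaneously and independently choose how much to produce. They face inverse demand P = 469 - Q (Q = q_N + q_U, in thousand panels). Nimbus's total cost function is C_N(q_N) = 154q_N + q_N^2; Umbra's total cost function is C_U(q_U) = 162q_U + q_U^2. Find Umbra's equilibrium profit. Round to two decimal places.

Nimbus's profit: π_N = (469 - Q)q_N - (154q_N + q_N²). Setting ∂π_N/∂q_N = 0: 315 - 4q_N - (q_U) = 0.
Umbra's first-order condition: 307 - 4q_U - (q_N) = 0.
Rearranging gives the reaction functions q_N = (315 - q_U)/4 and q_U = (307 - q_N)/4.
Substituting one into the other gives q_N = 953/15 and q_U = 913/15.
Price P = 469 - 622/5 = 1723/5.
Umbra's profit: (1723/5)·(913/15) - 162·(913/15) - (913/15)² = 7409.5022.

7409.50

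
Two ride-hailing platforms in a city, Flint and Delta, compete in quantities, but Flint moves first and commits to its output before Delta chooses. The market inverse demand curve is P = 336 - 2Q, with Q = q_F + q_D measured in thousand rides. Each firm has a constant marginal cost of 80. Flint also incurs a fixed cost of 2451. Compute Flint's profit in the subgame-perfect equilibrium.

Solve by backward induction. Given q_F, the follower Delta maximises π_D = (336 - 2q_F - 2q_D)q_D - 80q_D.
∂π_D/∂q_D = 256 - 2q_F - 4q_D = 0 gives the reaction function q_D = (256 - 2q_F)/4.
The leader anticipates this reaction. Substituting into P = 336 - 2Q gives P = 208 - q_F, so π_F = (208 - q_F)q_F - 80q_F.
Maximising: ∂π_F/∂q_F = 128 - 2q_F = 0, giving q_F = 64.
Then q_D = (256 - 2·64)/4 = 32.
Price P = 336 - 2·96 = 144.
Flint's profit: (144 - 80)·64 - 2451 = 1645.

1645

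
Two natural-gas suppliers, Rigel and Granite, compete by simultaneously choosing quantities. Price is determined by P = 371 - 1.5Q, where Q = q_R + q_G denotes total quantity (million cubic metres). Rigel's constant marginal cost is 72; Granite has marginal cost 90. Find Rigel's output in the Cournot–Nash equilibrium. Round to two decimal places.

Rigel's profit: π_R = (371 - 1.5Q)q_R - (72q_R). Setting ∂π_R/∂q_R = 0: 299 - 3q_R - (3/2)(q_G) = 0.
Granite's first-order condition: 281 - 3q_G - (3/2)(q_R) = 0.
Rearranging gives the reaction functions q_R = (299 - (3/2)q_G)/3 and q_G = (281 - (3/2)q_R)/3.
Solving the pair: q_R = 634/9, q_G = 526/9.

70.44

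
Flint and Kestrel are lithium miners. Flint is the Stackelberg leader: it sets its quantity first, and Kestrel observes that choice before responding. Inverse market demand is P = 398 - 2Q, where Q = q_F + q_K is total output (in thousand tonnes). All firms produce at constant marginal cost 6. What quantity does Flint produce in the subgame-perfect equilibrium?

98

Solve by backward induction. Given q_F, the follower Kestrel maximises π_K = (398 - 2q_F - 2q_K)q_K - 6q_K.
∂π_K/∂q_K = 392 - 2q_F - 4q_K = 0 gives the reaction function q_K = (392 - 2q_F)/4.
The leader anticipates this reaction. Substituting into P = 398 - 2Q gives P = 202 - q_F, so π_F = (202 - q_F)q_F - 6q_F.
Leader FOC: 196 - 2q_F = 0, so q_F = 98.
Then q_K = (392 - 2·98)/4 = 49.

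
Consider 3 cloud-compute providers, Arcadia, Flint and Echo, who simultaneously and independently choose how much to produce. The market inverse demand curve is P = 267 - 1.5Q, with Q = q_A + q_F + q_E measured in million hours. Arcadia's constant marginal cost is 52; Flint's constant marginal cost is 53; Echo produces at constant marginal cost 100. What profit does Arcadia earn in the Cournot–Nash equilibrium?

2904

Arcadia's profit: π_A = (267 - 1.5Q)q_A - (52q_A). Setting ∂π_A/∂q_A = 0: 215 - 3q_A - (3/2)(q_F + q_E) = 0.
Flint's profit: π_F = (267 - 1.5Q)q_F - (53q_F). Setting ∂π_F/∂q_F = 0: 214 - 3q_F - (3/2)(q_A + q_E) = 0.
Echo's first-order condition: 167 - 3q_E - (3/2)(q_A + q_F) = 0.
Adding the 3 first-order conditions: 596 − 6Q = 0, so Q = 298/3.
Back-substituting: q_A = (215 − 149)/(3/2) = 44, q_F = (214 − 149)/(3/2) = 130/3, q_E = (167 − 149)/(3/2) = 12.
Price P = 267 - (3/2)·(298/3) = 118.
Arcadia's profit: (118 - 52)·44 = 2904.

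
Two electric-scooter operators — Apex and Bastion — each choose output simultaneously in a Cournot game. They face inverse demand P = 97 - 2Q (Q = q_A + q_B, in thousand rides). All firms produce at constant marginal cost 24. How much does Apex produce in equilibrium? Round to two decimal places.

12.17

Each firm earns π_i = (97 - 2Q)q_i - 24q_i.
First-order condition (treating rivals' output as given): 73 - 4q_i - 2q_j = 0.
By symmetry each firm produces the same amount; substituting q_j = q_i yields q_i = 73/6.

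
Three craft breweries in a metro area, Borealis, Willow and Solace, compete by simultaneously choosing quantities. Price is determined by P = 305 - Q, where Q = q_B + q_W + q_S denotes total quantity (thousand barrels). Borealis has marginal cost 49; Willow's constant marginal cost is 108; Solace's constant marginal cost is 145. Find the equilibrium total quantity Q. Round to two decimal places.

153.25

Borealis's profit: π_B = (305 - Q)q_B - (49q_B). Setting ∂π_B/∂q_B = 0: 256 - 2q_B - (q_W + q_S) = 0.
Willow's profit: π_W = (305 - Q)q_W - (108q_W). Setting ∂π_W/∂q_W = 0: 197 - 2q_W - (q_B + q_S) = 0.
Solace's profit: π_S = (305 - Q)q_S - (145q_S). Setting ∂π_S/∂q_S = 0: 160 - 2q_S - (q_B + q_W) = 0.
Adding the 3 first-order conditions: 613 − 4Q = 0, so Q = 613/4.
Back-substituting: q_B = (256 − 613/4) = 411/4, q_W = (197 − 613/4) = 175/4, q_S = (160 − 613/4) = 27/4.
Total output Q = 411/4 + 175/4 + 27/4 = 613/4.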